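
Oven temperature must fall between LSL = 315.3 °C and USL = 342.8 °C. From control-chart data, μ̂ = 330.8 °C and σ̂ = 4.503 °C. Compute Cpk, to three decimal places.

0.888

Cpu = (USL − μ̂) / (3σ̂) = (342.8 − 330.8) / (3 × 4.503) = 0.8883; Cpl = (μ̂ − LSL) / (3σ̂) = (330.8 − 315.3) / (3 × 4.503) = 1.1474; Cpk = min(Cpu, Cpl) = 0.8883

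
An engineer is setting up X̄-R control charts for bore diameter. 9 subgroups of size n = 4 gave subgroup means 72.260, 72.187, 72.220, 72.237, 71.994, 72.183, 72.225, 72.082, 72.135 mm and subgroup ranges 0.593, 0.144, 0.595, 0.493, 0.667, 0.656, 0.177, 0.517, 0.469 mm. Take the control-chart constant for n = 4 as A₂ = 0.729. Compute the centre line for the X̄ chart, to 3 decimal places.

72.169

X̄̄ = (72.260 + 72.187 + 72.220 + 72.237 + 71.994 + 72.183 + 72.225 + 72.082 + 72.135) / 9 = 649.5230 / 9 = 72.1692
CL = X̄̄ = 72.1692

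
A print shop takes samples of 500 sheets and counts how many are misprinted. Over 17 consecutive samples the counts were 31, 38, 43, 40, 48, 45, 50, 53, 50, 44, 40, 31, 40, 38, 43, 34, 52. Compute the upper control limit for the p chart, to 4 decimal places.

0.1221

p̄ = Σdᵢ / (k·n) = 720 / (17 × 500) = 0.08471
UCL = p̄ + 3·√(p̄(1−p̄)/n) = 0.08471 + 3 × √(0.08471×0.91529/500) = 0.08471 + 3 × 0.01245 = 0.12206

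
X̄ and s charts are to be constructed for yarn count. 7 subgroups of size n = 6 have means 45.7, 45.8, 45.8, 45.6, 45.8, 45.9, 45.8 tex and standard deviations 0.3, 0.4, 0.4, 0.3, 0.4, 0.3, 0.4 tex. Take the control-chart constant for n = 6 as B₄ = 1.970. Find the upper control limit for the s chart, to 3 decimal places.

0.704

s̄ = (0.3 + 0.4 + 0.4 + 0.3 + 0.4 + 0.3 + 0.4) / 7 = 0.3571
UCL_s = B₄·s̄ = 1.970 × 0.3571 = 0.7036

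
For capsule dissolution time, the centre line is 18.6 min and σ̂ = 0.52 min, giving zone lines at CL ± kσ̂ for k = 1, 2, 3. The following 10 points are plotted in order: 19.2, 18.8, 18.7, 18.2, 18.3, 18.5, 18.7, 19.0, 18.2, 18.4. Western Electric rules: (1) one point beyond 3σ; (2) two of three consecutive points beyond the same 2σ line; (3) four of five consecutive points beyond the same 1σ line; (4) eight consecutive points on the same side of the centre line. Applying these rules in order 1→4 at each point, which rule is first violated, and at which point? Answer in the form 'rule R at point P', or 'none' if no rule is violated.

Zone of each point (C = within 1σ̂, B = 1σ̂–2σ̂, A = 2σ̂–3σ̂, * = beyond 3σ̂; sign = side of CL): 1:+B, 2:+C, 3:+C, 4:-C, 5:-C, 6:-C, 7:+C, 8:+C, 9:-C, 10:-C
No rule fires across all 10 points.

none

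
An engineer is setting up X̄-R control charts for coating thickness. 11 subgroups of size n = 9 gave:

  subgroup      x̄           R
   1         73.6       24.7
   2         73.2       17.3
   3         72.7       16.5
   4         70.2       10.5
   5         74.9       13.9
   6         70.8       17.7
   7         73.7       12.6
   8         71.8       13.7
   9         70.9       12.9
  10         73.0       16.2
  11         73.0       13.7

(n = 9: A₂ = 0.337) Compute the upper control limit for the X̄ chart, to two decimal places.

X̄̄ = (73.6 + 73.2 + 72.7 + 70.2 + 74.9 + 70.8 + 73.7 + 71.8 + 70.9 + 73.0 + 73.0) / 11 = 797.8000 / 11 = 72.5273
R̄ = (24.7 + 17.3 + 16.5 + 10.5 + 13.9 + 17.7 + 12.6 + 13.7 + 12.9 + 16.2 + 13.7) / 11 = 169.7000 / 11 = 15.4273
UCL = X̄̄ + A₂·R̄ = 72.5273 + 0.337 × 15.4273 = 77.7263

77.73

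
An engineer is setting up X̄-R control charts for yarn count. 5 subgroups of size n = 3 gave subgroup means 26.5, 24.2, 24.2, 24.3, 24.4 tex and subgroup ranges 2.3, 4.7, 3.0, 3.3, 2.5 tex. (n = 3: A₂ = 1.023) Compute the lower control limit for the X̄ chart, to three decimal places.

X̄̄ = (26.5 + 24.2 + 24.2 + 24.3 + 24.4) / 5 = 123.6000 / 5 = 24.7200
R̄ = (2.3 + 4.7 + 3.0 + 3.3 + 2.5) / 5 = 15.8000 / 5 = 3.1600
LCL = X̄̄ − A₂·R̄ = 24.7200 − 1.023 × 3.1600 = 21.4873

21.487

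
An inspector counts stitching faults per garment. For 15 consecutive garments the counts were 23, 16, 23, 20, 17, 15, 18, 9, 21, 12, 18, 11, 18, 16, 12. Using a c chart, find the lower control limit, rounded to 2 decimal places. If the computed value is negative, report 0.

c̄ = (23 + 16 + 23 + 20 + 17 + 15 + 18 + 9 + 21 + 12 + 18 + 11 + 18 + 16 + 12) / 15 = 249 / 15 = 16.6000
LCL = c̄ − 3√c̄ = 16.6000 − 3 × 4.0743 = 4.3771

4.38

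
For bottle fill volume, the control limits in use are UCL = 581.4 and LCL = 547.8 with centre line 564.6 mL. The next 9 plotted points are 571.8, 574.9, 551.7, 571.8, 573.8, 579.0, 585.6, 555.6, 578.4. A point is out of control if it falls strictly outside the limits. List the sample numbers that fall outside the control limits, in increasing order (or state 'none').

7

Compare each point to [547.8, 581.4]: sample 7 = 585.6 > UCL.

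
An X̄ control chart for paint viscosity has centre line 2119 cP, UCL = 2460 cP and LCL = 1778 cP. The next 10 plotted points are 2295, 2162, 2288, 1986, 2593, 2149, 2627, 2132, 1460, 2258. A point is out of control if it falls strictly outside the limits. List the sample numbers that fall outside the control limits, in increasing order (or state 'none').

Compare each point to [1778, 2460]: sample 5 = 2593 > UCL; sample 7 = 2627 > UCL; sample 9 = 1460 < LCL.

5, 7, 9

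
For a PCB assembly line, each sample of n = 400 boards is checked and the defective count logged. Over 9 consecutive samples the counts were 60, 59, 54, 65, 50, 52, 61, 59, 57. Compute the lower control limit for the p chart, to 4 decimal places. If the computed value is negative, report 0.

p̄ = Σdᵢ / (k·n) = 517 / (9 × 400) = 0.14361
LCL = p̄ − 3·√(p̄(1−p̄)/n) = 0.14361 − 3 × 0.01753 = 0.09101

0.0910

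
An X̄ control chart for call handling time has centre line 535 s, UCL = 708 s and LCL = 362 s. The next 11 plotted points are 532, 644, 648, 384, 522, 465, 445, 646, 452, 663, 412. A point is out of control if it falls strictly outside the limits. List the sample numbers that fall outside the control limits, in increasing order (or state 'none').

All 11 points lie within [362, 708].

none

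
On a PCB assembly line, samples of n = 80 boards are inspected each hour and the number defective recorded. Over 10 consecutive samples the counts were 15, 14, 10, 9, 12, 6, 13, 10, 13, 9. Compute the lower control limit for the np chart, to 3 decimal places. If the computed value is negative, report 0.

1.824

p̄ = Σdᵢ / (k·n) = 111 / (10 × 80) = 0.13875
LCL = np̄ − 3·√(np̄(1−p̄)) = 11.1000 − 3 × 3.0919 = 1.8243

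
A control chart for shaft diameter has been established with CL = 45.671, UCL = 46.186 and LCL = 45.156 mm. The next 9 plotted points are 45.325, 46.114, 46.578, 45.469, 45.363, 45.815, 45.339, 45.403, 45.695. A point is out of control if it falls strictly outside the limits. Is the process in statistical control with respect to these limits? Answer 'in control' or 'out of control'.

Compare each point to [45.156, 46.186]: sample 3 = 46.578 > UCL.

out of control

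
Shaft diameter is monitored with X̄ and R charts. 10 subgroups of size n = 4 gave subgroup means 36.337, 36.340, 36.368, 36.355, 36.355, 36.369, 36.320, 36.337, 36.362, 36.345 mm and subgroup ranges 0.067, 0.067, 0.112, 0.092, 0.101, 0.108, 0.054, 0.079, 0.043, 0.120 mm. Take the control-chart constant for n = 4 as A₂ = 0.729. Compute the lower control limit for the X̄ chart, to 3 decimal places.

36.287

X̄̄ = (36.337 + 36.340 + 36.368 + 36.355 + 36.355 + 36.369 + 36.320 + 36.337 + 36.362 + 36.345) / 10 = 363.4880 / 10 = 36.3488
R̄ = (0.067 + 0.067 + 0.112 + 0.092 + 0.101 + 0.108 + 0.054 + 0.079 + 0.043 + 0.120) / 10 = 0.8430 / 10 = 0.0843
LCL = X̄̄ − A₂·R̄ = 36.3488 − 0.729 × 0.0843 = 36.2873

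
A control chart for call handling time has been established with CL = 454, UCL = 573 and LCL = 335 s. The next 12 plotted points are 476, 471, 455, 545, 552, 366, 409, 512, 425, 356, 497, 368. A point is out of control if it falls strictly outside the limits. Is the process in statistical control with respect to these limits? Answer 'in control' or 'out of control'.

in control

All 12 points lie within [335, 573].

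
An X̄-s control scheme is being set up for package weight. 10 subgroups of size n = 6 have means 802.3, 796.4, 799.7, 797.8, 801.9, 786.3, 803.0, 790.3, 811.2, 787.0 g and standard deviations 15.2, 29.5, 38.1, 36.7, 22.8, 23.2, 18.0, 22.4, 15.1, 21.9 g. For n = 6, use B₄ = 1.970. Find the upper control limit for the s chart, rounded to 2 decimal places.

s̄ = (15.2 + 29.5 + 38.1 + 36.7 + 22.8 + 23.2 + 18.0 + 22.4 + 15.1 + 21.9) / 10 = 24.2900
UCL_s = B₄·s̄ = 1.970 × 24.2900 = 47.8513

47.85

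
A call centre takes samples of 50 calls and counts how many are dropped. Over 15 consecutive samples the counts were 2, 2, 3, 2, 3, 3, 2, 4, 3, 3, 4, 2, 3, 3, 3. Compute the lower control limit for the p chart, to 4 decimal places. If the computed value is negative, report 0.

p̄ = Σdᵢ / (k·n) = 42 / (15 × 50) = 0.05600
LCL = p̄ − 3·√(p̄(1−p̄)/n) = 0.05600 − 3 × 0.03252 = -0.04155 → 0 (negative, so LCL = 0)

0.0000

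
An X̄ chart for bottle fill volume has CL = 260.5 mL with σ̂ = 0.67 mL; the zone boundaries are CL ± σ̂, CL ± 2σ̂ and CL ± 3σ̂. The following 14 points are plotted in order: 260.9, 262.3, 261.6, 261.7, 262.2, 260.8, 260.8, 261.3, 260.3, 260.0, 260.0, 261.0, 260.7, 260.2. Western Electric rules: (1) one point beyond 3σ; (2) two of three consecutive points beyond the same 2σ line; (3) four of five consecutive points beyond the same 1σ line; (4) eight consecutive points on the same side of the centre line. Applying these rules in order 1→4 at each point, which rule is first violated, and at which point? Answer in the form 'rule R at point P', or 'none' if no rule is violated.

rule 3 at point 5

Zone of each point (C = within 1σ̂, B = 1σ̂–2σ̂, A = 2σ̂–3σ̂, * = beyond 3σ̂; sign = side of CL): 1:+C, 2:+A, 3:+B, 4:+B, 5:+A, 6:+C, 7:+C, 8:+B, 9:-C, 10:-C, 11:-C, 12:+C, 13:+C, 14:-C
Rule 3 (four of five consecutive points beyond the same 1σ limit) is satisfied at point 5.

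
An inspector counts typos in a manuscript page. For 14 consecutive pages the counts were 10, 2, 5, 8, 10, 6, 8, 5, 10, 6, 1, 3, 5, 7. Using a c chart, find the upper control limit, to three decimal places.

13.578

c̄ = (10 + 2 + 5 + 8 + 10 + 6 + 8 + 5 + 10 + 6 + 1 + 3 + 5 + 7) / 14 = 86 / 14 = 6.1429
UCL = c̄ + 3√c̄ = 6.1429 + 3 × √6.1429 = 6.1429 + 3 × 2.4785 = 13.5783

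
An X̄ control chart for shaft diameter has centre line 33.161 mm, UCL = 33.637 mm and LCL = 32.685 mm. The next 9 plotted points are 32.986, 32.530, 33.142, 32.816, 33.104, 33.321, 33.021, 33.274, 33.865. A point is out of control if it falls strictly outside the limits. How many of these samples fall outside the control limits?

Compare each point to [32.685, 33.637]: sample 2 = 32.530 < LCL; sample 9 = 33.865 > UCL.

2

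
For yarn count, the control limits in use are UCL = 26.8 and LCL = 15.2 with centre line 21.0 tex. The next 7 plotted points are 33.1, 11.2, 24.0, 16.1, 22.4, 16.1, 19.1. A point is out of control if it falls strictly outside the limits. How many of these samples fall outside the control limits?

Compare each point to [15.2, 26.8]: sample 1 = 33.1 > UCL; sample 2 = 11.2 < LCL.

2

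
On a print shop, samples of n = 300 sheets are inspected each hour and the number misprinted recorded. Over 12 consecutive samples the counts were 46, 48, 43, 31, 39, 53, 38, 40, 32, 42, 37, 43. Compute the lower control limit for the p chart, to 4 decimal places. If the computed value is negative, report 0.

0.0772

p̄ = Σdᵢ / (k·n) = 492 / (12 × 300) = 0.13667
LCL = p̄ − 3·√(p̄(1−p̄)/n) = 0.13667 − 3 × 0.01983 = 0.07717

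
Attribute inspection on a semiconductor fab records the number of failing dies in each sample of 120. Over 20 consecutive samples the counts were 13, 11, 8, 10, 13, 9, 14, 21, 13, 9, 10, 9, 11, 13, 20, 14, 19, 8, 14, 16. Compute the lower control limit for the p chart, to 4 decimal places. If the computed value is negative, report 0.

0.0219

p̄ = Σdᵢ / (k·n) = 255 / (20 × 120) = 0.10625
LCL = p̄ − 3·√(p̄(1−p̄)/n) = 0.10625 − 3 × 0.02813 = 0.02186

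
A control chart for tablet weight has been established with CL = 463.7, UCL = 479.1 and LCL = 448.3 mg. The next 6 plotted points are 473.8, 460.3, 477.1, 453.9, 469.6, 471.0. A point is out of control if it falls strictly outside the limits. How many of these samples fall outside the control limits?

0

All 6 points lie within [448.3, 479.1].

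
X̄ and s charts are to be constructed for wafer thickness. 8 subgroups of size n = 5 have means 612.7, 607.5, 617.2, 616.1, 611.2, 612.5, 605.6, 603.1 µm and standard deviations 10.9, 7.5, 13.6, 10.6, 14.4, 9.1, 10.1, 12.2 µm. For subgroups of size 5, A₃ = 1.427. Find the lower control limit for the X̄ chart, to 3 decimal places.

X̄̄ = (612.7 + 607.5 + 617.2 + 616.1 + 611.2 + 612.5 + 605.6 + 603.1) / 8 = 610.7375
s̄ = (10.9 + 7.5 + 13.6 + 10.6 + 14.4 + 9.1 + 10.1 + 12.2) / 8 = 11.0500
LCL = X̄̄ − A₃·s̄ = 610.7375 − 1.427 × 11.0500 = 594.9692

594.969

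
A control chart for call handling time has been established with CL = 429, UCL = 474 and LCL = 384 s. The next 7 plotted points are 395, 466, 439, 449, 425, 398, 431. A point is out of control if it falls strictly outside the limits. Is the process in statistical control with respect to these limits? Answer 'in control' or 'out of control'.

All 7 points lie within [384, 474].

in control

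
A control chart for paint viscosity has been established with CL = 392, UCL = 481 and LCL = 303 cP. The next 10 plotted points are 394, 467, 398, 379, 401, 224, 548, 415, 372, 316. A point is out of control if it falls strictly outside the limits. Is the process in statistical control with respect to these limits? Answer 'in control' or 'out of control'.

out of control

Compare each point to [303, 481]: sample 6 = 224 < LCL; sample 7 = 548 > UCL.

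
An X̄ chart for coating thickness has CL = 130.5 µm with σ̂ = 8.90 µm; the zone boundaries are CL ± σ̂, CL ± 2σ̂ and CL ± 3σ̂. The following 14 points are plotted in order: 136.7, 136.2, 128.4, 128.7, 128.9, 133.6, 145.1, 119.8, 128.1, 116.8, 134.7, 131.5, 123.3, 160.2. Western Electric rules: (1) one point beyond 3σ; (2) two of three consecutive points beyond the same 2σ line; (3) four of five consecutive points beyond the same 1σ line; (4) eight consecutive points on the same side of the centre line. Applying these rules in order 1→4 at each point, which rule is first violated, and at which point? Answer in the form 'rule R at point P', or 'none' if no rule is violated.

rule 1 at point 14

Zone of each point (C = within 1σ̂, B = 1σ̂–2σ̂, A = 2σ̂–3σ̂, * = beyond 3σ̂; sign = side of CL): 1:+C, 2:+C, 3:-C, 4:-C, 5:-C, 6:+C, 7:+B, 8:-B, 9:-C, 10:-B, 11:+C, 12:+C, 13:-C, 14:+*
Rule 1 (one point beyond the 3σ limits) is satisfied at point 14.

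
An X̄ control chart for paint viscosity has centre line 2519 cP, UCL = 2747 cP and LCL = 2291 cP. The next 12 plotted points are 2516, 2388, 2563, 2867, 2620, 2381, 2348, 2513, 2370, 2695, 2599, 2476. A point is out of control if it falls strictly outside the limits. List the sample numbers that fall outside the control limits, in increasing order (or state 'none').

Compare each point to [2291, 2747]: sample 4 = 2867 > UCL.

4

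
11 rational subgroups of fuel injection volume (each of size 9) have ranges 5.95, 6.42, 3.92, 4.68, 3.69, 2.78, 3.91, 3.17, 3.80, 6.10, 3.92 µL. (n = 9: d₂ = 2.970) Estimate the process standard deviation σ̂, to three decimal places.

R̄ = (5.95 + 6.42 + 3.92 + 4.68 + 3.69 + 2.78 + 3.91 + 3.17 + 3.80 + 6.10 + 3.92) / 11 = 4.3945
σ̂ = R̄ / d₂ = 4.3945 / 2.970 = 1.4796

1.480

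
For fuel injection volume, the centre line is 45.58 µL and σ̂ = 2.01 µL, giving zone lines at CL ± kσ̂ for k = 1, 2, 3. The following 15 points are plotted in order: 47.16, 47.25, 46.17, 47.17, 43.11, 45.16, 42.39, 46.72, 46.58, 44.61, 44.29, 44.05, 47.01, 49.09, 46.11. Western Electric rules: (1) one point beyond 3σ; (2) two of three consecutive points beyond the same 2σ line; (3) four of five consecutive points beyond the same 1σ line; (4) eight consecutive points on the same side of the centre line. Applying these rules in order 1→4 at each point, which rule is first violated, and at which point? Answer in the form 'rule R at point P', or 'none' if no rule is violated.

none

Zone of each point (C = within 1σ̂, B = 1σ̂–2σ̂, A = 2σ̂–3σ̂, * = beyond 3σ̂; sign = side of CL): 1:+C, 2:+C, 3:+C, 4:+C, 5:-B, 6:-C, 7:-B, 8:+C, 9:+C, 10:-C, 11:-C, 12:-C, 13:+C, 14:+B, 15:+C
No rule fires across all 15 points.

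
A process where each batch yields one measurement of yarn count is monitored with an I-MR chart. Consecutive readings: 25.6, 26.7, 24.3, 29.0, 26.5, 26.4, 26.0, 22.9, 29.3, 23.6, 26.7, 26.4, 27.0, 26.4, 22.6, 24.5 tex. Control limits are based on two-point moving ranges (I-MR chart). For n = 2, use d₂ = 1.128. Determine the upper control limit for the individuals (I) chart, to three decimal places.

X̄ = (25.6 + 26.7 + 24.3 + 29.0 + 26.5 + 26.4 + 26.0 + 22.9 + 29.3 + 23.6 + 26.7 + 26.4 + 27.0 + 26.4 + 22.6 + 24.5) / 16 = 25.8687
Moving ranges: 1.1, 2.4, 4.7, 2.5, 0.1, 0.4, 3.1, 6.4, 5.7, 3.1, 0.3, 0.6, 0.6, 3.8, 1.9; M̄R̄ = 36.7000 / 15 = 2.4467
UCL = X̄ + 3·M̄R̄/d₂ = 25.8687 + 3 × 2.4467 / 1.128 = 32.3758

32.376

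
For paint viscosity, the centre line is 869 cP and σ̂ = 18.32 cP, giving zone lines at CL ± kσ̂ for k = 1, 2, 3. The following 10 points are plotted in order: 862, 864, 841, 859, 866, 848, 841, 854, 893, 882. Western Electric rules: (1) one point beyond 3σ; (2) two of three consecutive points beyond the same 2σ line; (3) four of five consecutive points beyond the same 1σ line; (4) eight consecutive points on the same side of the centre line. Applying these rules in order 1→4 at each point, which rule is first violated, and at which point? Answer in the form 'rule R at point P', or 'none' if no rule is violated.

Zone of each point (C = within 1σ̂, B = 1σ̂–2σ̂, A = 2σ̂–3σ̂, * = beyond 3σ̂; sign = side of CL): 1:-C, 2:-C, 3:-B, 4:-C, 5:-C, 6:-B, 7:-B, 8:-C, 9:+B, 10:+C
Rule 4 (eight consecutive points on the same side of the centre line) is satisfied at point 8.

rule 4 at point 8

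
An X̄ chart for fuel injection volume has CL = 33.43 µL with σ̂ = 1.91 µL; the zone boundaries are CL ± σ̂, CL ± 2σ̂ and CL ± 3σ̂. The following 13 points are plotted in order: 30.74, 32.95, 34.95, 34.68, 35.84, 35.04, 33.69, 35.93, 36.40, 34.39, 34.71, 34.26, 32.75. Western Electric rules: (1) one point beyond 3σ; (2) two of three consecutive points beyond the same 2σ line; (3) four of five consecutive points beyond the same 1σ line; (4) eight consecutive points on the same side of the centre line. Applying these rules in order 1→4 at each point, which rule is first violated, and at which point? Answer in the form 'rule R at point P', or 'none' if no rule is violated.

Zone of each point (C = within 1σ̂, B = 1σ̂–2σ̂, A = 2σ̂–3σ̂, * = beyond 3σ̂; sign = side of CL): 1:-B, 2:-C, 3:+C, 4:+C, 5:+B, 6:+C, 7:+C, 8:+B, 9:+B, 10:+C, 11:+C, 12:+C, 13:-C
Rule 4 (eight consecutive points on the same side of the centre line) is satisfied at point 10.

rule 4 at point 10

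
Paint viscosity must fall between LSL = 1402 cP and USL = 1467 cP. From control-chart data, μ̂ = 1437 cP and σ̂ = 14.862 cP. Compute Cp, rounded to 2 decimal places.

Cp = (USL − LSL) / (6σ̂) = (1467 − 1402) / (6 × 14.862) = 65.0000 / 89.1720 = 0.7289

0.73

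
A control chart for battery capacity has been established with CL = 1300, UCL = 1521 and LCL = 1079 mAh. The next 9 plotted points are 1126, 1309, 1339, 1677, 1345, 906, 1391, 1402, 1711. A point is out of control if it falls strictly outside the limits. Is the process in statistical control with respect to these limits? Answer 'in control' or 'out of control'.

out of control

Compare each point to [1079, 1521]: sample 4 = 1677 > UCL; sample 6 = 906 < LCL; sample 9 = 1711 > UCL.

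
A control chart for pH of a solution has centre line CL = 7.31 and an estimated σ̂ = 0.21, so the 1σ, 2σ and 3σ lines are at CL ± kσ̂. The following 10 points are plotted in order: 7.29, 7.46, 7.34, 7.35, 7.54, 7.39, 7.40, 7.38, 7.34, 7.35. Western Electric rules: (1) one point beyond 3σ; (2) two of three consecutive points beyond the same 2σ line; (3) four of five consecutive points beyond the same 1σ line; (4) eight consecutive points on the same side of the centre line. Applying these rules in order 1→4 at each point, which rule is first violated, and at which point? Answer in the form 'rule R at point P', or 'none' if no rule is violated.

Zone of each point (C = within 1σ̂, B = 1σ̂–2σ̂, A = 2σ̂–3σ̂, * = beyond 3σ̂; sign = side of CL): 1:-C, 2:+C, 3:+C, 4:+C, 5:+B, 6:+C, 7:+C, 8:+C, 9:+C, 10:+C
Rule 4 (eight consecutive points on the same side of the centre line) is satisfied at point 9.

rule 4 at point 9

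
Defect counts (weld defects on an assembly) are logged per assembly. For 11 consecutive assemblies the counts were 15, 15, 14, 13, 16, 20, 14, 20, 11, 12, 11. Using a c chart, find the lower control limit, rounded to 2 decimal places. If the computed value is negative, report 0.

3.16

c̄ = (15 + 15 + 14 + 13 + 16 + 20 + 14 + 20 + 11 + 12 + 11) / 11 = 161 / 11 = 14.6364
LCL = c̄ − 3√c̄ = 14.6364 − 3 × 3.8258 = 3.1591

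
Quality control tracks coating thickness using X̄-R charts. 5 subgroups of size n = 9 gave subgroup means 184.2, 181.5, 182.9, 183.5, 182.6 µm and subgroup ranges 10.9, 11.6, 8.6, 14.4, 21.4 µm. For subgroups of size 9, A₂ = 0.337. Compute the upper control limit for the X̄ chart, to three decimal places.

187.449

X̄̄ = (184.2 + 181.5 + 182.9 + 183.5 + 182.6) / 5 = 914.7000 / 5 = 182.9400
R̄ = (10.9 + 11.6 + 8.6 + 14.4 + 21.4) / 5 = 66.9000 / 5 = 13.3800
UCL = X̄̄ + A₂·R̄ = 182.9400 + 0.337 × 13.3800 = 187.4491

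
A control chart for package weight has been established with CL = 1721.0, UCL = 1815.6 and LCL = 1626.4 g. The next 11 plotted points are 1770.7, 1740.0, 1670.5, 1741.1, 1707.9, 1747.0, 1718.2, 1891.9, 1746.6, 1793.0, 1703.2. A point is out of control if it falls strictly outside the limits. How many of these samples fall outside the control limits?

1

Compare each point to [1626.4, 1815.6]: sample 8 = 1891.9 > UCL.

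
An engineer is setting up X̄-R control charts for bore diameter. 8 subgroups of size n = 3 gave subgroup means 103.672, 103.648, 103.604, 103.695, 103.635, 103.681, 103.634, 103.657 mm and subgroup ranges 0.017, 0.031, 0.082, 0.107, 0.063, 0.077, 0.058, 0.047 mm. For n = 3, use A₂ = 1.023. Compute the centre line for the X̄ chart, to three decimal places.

X̄̄ = (103.672 + 103.648 + 103.604 + 103.695 + 103.635 + 103.681 + 103.634 + 103.657) / 8 = 829.2260 / 8 = 103.6532
CL = X̄̄ = 103.6532

103.653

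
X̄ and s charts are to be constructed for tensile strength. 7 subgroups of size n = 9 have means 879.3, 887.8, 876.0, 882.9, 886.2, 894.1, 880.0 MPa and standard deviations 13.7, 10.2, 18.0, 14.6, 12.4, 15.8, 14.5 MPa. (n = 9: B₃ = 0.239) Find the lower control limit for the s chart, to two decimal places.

3.39

s̄ = (13.7 + 10.2 + 18.0 + 14.6 + 12.4 + 15.8 + 14.5) / 7 = 14.1714
LCL_s = B₃·s̄ = 0.239 × 14.1714 = 3.3870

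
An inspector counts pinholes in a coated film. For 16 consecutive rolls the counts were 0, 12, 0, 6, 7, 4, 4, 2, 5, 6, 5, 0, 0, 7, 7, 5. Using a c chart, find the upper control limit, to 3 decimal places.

10.650

c̄ = (0 + 12 + 0 + 6 + 7 + 4 + 4 + 2 + 5 + 6 + 5 + 0 + 0 + 7 + 7 + 5) / 16 = 70 / 16 = 4.3750
UCL = c̄ + 3√c̄ = 4.3750 + 3 × √4.3750 = 4.3750 + 3 × 2.0917 = 10.6500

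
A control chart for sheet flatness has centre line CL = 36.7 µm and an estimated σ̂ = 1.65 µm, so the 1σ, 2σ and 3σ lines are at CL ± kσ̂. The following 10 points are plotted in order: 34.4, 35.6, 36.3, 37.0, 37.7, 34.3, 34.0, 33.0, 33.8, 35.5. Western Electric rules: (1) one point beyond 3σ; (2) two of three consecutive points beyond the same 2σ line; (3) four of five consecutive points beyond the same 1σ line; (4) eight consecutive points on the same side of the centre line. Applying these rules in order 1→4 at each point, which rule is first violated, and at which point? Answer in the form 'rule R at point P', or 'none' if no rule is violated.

Zone of each point (C = within 1σ̂, B = 1σ̂–2σ̂, A = 2σ̂–3σ̂, * = beyond 3σ̂; sign = side of CL): 1:-B, 2:-C, 3:-C, 4:+C, 5:+C, 6:-B, 7:-B, 8:-A, 9:-B, 10:-C
Rule 3 (four of five consecutive points beyond the same 1σ limit) is satisfied at point 9.

rule 3 at point 9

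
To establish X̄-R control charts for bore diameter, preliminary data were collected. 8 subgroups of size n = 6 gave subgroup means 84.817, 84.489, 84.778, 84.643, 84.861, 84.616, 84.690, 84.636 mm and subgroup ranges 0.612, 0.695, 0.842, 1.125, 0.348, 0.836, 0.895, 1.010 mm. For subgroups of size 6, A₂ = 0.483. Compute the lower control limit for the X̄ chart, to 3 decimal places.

84.307

X̄̄ = (84.817 + 84.489 + 84.778 + 84.643 + 84.861 + 84.616 + 84.690 + 84.636) / 8 = 677.5300 / 8 = 84.6912
R̄ = (0.612 + 0.695 + 0.842 + 1.125 + 0.348 + 0.836 + 0.895 + 1.010) / 8 = 6.3630 / 8 = 0.7954
LCL = X̄̄ − A₂·R̄ = 84.6912 − 0.483 × 0.7954 = 84.3071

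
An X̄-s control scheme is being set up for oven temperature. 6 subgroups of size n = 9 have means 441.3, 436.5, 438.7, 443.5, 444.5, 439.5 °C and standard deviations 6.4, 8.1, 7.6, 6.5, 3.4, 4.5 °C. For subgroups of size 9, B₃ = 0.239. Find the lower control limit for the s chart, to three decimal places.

1.454

s̄ = (6.4 + 8.1 + 7.6 + 6.5 + 3.4 + 4.5) / 6 = 6.0833
LCL_s = B₃·s̄ = 0.239 × 6.0833 = 1.4539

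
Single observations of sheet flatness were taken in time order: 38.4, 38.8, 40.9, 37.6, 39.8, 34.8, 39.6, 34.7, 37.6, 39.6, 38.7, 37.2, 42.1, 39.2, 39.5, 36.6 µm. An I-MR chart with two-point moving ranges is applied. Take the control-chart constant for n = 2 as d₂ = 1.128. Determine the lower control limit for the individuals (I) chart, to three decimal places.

X̄ = (38.4 + 38.8 + 40.9 + 37.6 + 39.8 + 34.8 + 39.6 + 34.7 + 37.6 + 39.6 + 38.7 + 37.2 + 42.1 + 39.2 + 39.5 + 36.6) / 16 = 38.4438
Moving ranges: 0.4, 2.1, 3.3, 2.2, 5.0, 4.8, 4.9, 2.9, 2.0, 0.9, 1.5, 4.9, 2.9, 0.3, 2.9; M̄R̄ = 41.0000 / 15 = 2.7333
LCL = X̄ − 3·M̄R̄/d₂ = 38.4438 − 3 × 2.7333 / 1.128 = 31.1742

31.174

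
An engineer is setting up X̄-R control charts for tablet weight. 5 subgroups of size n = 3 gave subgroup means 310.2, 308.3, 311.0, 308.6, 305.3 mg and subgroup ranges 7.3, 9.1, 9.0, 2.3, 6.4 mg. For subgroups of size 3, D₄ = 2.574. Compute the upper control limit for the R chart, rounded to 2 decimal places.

17.55

R̄ = (7.3 + 9.1 + 9.0 + 2.3 + 6.4) / 5 = 34.1000 / 5 = 6.8200
UCL_R = D₄·R̄ = 2.574 × 6.8200 = 17.5547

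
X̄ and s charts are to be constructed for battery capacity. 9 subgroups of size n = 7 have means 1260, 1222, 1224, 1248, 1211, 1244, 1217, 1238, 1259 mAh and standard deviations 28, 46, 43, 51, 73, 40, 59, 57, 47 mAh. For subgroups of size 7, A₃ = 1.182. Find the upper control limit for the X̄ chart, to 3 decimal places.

X̄̄ = (1260 + 1222 + 1224 + 1248 + 1211 + 1244 + 1217 + 1238 + 1259) / 9 = 1235.8889
s̄ = (28 + 46 + 43 + 51 + 73 + 40 + 59 + 57 + 47) / 9 = 49.3333
UCL = X̄̄ + A₃·s̄ = 1235.8889 + 1.182 × 49.3333 = 1294.2009

1294.201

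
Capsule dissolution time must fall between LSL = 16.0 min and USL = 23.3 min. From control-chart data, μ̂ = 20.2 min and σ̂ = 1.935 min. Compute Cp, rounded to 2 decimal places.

Cp = (USL − LSL) / (6σ̂) = (23.3 − 16.0) / (6 × 1.935) = 7.3000 / 11.6100 = 0.6288

0.63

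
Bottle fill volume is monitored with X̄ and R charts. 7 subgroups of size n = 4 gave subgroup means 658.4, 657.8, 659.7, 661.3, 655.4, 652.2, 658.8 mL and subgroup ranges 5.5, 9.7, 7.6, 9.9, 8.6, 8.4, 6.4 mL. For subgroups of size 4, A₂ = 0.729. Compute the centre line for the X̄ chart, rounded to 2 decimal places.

657.66

X̄̄ = (658.4 + 657.8 + 659.7 + 661.3 + 655.4 + 652.2 + 658.8) / 7 = 4603.6000 / 7 = 657.6571
CL = X̄̄ = 657.6571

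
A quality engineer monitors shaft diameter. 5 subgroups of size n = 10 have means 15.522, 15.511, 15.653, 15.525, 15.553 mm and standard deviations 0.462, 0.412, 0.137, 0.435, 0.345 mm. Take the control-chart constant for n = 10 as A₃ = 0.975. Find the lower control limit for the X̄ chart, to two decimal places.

15.20

X̄̄ = (15.522 + 15.511 + 15.653 + 15.525 + 15.553) / 5 = 15.5528
s̄ = (0.462 + 0.412 + 0.137 + 0.435 + 0.345) / 5 = 0.3582
LCL = X̄̄ − A₃·s̄ = 15.5528 − 0.975 × 0.3582 = 15.2036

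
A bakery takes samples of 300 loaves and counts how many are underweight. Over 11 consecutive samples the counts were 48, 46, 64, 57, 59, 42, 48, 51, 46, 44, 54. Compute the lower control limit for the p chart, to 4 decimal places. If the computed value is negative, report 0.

p̄ = Σdᵢ / (k·n) = 559 / (11 × 300) = 0.16939
LCL = p̄ − 3·√(p̄(1−p̄)/n) = 0.16939 − 3 × 0.02166 = 0.10442

0.1044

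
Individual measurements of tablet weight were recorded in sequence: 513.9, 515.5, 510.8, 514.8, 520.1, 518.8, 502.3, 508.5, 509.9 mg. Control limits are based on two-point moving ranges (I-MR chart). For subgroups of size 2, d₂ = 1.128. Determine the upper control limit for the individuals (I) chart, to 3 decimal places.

526.364

X̄ = (513.9 + 515.5 + 510.8 + 514.8 + 520.1 + 518.8 + 502.3 + 508.5 + 509.9) / 9 = 512.7333
Moving ranges: 1.6, 4.7, 4.0, 5.3, 1.3, 16.5, 6.2, 1.4; M̄R̄ = 41.0000 / 8 = 5.1250
UCL = X̄ + 3·M̄R̄/d₂ = 512.7333 + 3 × 5.1250 / 1.128 = 526.3637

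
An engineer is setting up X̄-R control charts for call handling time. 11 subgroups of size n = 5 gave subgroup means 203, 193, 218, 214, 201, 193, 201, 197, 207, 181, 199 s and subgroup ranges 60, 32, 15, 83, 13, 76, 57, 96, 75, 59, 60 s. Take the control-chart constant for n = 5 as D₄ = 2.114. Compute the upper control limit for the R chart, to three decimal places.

R̄ = (60 + 32 + 15 + 83 + 13 + 76 + 57 + 96 + 75 + 59 + 60) / 11 = 626.0000 / 11 = 56.9091
UCL_R = D₄·R̄ = 2.114 × 56.9091 = 120.3058

120.306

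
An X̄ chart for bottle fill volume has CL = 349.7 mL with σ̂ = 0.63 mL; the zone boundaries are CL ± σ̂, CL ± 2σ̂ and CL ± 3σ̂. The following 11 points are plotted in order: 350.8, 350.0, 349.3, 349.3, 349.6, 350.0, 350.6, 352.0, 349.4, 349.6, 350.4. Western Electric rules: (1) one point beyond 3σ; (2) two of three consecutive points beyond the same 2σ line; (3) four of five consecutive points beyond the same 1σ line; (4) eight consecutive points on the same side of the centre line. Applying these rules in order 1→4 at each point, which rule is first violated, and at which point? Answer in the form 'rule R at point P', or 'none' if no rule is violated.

Zone of each point (C = within 1σ̂, B = 1σ̂–2σ̂, A = 2σ̂–3σ̂, * = beyond 3σ̂; sign = side of CL): 1:+B, 2:+C, 3:-C, 4:-C, 5:-C, 6:+C, 7:+B, 8:+*, 9:-C, 10:-C, 11:+B
Rule 1 (one point beyond the 3σ limits) is satisfied at point 8.

rule 1 at point 8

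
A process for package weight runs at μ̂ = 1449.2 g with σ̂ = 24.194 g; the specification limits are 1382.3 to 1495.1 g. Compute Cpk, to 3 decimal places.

0.632

Cpu = (USL − μ̂) / (3σ̂) = (1495.1 − 1449.2) / (3 × 24.194) = 0.6324; Cpl = (μ̂ − LSL) / (3σ̂) = (1449.2 − 1382.3) / (3 × 24.194) = 0.9217; Cpk = min(Cpu, Cpl) = 0.6324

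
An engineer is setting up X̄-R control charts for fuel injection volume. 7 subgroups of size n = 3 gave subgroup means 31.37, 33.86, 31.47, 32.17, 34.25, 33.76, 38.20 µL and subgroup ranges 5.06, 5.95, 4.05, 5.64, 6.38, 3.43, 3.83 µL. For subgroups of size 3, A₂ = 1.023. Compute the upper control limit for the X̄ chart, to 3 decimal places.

X̄̄ = (31.37 + 33.86 + 31.47 + 32.17 + 34.25 + 33.76 + 38.20) / 7 = 235.0800 / 7 = 33.5829
R̄ = (5.06 + 5.95 + 4.05 + 5.64 + 6.38 + 3.43 + 3.83) / 7 = 34.3400 / 7 = 4.9057
UCL = X̄̄ + A₂·R̄ = 33.5829 + 1.023 × 4.9057 = 38.6014

38.601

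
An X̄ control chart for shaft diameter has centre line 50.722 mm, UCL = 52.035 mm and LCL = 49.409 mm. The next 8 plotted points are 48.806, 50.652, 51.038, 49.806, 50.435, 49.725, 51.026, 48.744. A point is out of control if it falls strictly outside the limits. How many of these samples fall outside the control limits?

2

Compare each point to [49.409, 52.035]: sample 1 = 48.806 < LCL; sample 8 = 48.744 < LCL.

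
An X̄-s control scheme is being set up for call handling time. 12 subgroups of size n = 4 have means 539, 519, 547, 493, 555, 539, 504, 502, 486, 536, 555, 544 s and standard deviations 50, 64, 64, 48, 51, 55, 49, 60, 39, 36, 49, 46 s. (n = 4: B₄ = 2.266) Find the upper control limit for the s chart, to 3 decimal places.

115.377

s̄ = (50 + 64 + 64 + 48 + 51 + 55 + 49 + 60 + 39 + 36 + 49 + 46) / 12 = 50.9167
UCL_s = B₄·s̄ = 2.266 × 50.9167 = 115.3772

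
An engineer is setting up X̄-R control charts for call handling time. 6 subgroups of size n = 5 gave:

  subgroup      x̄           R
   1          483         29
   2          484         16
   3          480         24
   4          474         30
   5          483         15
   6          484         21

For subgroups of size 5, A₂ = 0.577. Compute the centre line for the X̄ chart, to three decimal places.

X̄̄ = (483 + 484 + 480 + 474 + 483 + 484) / 6 = 2888.0000 / 6 = 481.3333
CL = X̄̄ = 481.3333

481.333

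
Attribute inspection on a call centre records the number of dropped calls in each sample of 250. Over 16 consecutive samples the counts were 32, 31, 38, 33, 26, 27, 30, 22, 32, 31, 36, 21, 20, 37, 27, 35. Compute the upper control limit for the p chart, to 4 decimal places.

p̄ = Σdᵢ / (k·n) = 478 / (16 × 250) = 0.11950
UCL = p̄ + 3·√(p̄(1−p̄)/n) = 0.11950 + 3 × √(0.11950×0.88050/250) = 0.11950 + 3 × 0.02052 = 0.18105

0.1810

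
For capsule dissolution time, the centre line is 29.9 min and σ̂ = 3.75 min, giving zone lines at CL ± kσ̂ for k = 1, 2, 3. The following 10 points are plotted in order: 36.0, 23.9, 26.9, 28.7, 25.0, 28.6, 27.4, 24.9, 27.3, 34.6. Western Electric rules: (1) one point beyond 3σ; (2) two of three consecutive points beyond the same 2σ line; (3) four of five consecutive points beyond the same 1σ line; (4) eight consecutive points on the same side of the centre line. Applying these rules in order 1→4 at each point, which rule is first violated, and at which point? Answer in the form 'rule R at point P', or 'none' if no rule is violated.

Zone of each point (C = within 1σ̂, B = 1σ̂–2σ̂, A = 2σ̂–3σ̂, * = beyond 3σ̂; sign = side of CL): 1:+B, 2:-B, 3:-C, 4:-C, 5:-B, 6:-C, 7:-C, 8:-B, 9:-C, 10:+B
Rule 4 (eight consecutive points on the same side of the centre line) is satisfied at point 9.

rule 4 at point 9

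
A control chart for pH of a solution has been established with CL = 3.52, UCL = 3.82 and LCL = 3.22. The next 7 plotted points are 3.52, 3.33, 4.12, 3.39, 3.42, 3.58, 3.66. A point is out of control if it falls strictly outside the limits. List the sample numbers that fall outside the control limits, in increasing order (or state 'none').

3

Compare each point to [3.22, 3.82]: sample 3 = 4.12 > UCL.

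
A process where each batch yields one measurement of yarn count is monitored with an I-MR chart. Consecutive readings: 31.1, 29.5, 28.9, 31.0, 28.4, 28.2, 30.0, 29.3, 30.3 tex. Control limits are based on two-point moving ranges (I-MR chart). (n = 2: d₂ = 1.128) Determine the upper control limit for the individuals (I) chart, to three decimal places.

33.157

X̄ = (31.1 + 29.5 + 28.9 + 31.0 + 28.4 + 28.2 + 30.0 + 29.3 + 30.3) / 9 = 29.6333
Moving ranges: 1.6, 0.6, 2.1, 2.6, 0.2, 1.8, 0.7, 1.0; M̄R̄ = 10.6000 / 8 = 1.3250
UCL = X̄ + 3·M̄R̄/d₂ = 29.6333 + 3 × 1.3250 / 1.128 = 33.1573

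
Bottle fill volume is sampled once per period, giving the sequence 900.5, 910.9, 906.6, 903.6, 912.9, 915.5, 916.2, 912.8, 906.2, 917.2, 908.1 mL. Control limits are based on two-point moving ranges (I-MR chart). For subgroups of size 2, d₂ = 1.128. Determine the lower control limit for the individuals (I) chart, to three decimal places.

X̄ = (900.5 + 910.9 + 906.6 + 903.6 + 912.9 + 915.5 + 916.2 + 912.8 + 906.2 + 917.2 + 908.1) / 11 = 910.0455
Moving ranges: 10.4, 4.3, 3.0, 9.3, 2.6, 0.7, 3.4, 6.6, 11.0, 9.1; M̄R̄ = 60.4000 / 10 = 6.0400
LCL = X̄ − 3·M̄R̄/d₂ = 910.0455 − 3 × 6.0400 / 1.128 = 893.9816

893.982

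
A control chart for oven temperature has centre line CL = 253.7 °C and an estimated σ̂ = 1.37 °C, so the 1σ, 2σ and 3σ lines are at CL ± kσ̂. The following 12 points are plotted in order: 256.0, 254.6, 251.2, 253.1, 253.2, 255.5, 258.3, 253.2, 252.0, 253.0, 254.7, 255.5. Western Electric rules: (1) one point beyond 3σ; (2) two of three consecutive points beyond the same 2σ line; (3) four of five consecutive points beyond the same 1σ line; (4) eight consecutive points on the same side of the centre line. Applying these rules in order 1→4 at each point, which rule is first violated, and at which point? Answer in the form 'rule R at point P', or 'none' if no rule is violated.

rule 1 at point 7

Zone of each point (C = within 1σ̂, B = 1σ̂–2σ̂, A = 2σ̂–3σ̂, * = beyond 3σ̂; sign = side of CL): 1:+B, 2:+C, 3:-B, 4:-C, 5:-C, 6:+B, 7:+*, 8:-C, 9:-B, 10:-C, 11:+C, 12:+B
Rule 1 (one point beyond the 3σ limits) is satisfied at point 7.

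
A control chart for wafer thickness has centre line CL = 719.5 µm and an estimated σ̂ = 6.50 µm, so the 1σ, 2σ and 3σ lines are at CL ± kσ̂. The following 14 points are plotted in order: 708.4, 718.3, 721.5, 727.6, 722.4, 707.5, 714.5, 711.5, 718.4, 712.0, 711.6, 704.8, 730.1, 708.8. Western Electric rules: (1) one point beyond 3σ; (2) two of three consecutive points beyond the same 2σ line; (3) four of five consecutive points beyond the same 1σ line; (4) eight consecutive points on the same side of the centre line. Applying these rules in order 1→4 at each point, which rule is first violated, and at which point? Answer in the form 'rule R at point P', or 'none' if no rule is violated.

rule 3 at point 12

Zone of each point (C = within 1σ̂, B = 1σ̂–2σ̂, A = 2σ̂–3σ̂, * = beyond 3σ̂; sign = side of CL): 1:-B, 2:-C, 3:+C, 4:+B, 5:+C, 6:-B, 7:-C, 8:-B, 9:-C, 10:-B, 11:-B, 12:-A, 13:+B, 14:-B
Rule 3 (four of five consecutive points beyond the same 1σ limit) is satisfied at point 12.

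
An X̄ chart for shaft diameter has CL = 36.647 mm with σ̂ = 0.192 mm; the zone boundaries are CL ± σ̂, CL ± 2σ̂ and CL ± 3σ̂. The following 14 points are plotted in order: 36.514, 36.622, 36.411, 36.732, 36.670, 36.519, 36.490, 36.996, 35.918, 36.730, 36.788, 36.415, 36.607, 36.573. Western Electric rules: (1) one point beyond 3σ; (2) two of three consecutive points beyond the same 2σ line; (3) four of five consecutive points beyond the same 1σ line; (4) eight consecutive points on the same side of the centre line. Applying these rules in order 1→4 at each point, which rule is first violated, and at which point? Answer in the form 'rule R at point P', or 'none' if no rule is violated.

rule 1 at point 9

Zone of each point (C = within 1σ̂, B = 1σ̂–2σ̂, A = 2σ̂–3σ̂, * = beyond 3σ̂; sign = side of CL): 1:-C, 2:-C, 3:-B, 4:+C, 5:+C, 6:-C, 7:-C, 8:+B, 9:-*, 10:+C, 11:+C, 12:-B, 13:-C, 14:-C
Rule 1 (one point beyond the 3σ limits) is satisfied at point 9.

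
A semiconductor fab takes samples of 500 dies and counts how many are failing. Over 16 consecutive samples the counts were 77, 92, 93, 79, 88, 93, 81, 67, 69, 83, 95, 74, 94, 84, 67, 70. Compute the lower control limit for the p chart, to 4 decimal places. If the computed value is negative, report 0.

p̄ = Σdᵢ / (k·n) = 1306 / (16 × 500) = 0.16325
LCL = p̄ − 3·√(p̄(1−p̄)/n) = 0.16325 − 3 × 0.01653 = 0.11366

0.1137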